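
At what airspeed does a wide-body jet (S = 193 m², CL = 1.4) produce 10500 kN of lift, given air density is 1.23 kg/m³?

v = 251 m/s

L = ½ρv²S·CL ⇒ v = √(2L/(ρ·S·CL))
v = √(2 × 1.05×10^7 / (1.23 × 193 × 1.4)) = √63190 = 251 m/s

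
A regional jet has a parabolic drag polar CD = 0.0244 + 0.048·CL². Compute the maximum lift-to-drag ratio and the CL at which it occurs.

For CD = CD0 + K·CL², (L/D)max occurs at CL* = √(CD0/K) and equals 1/(2√(K·CD0)).
(L/D)max = 1/(2√(0.048 × 0.0244)) = 1/(2 × 0.03422) = 14.6
CL* = √(0.0244/0.048) = 0.713

(L/D)max = 14.6, at CL = 0.713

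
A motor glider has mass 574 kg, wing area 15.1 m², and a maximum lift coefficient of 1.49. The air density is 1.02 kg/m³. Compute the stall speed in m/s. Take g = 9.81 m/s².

At stall, lift equals weight: L = W = m·g = 574 × 9.81 = 5631 N.
V_stall = √(2W/(ρ·S·CL,max)) = √(2 × 5631 / (1.02 × 15.1 × 1.49))
V_stall = √490.7 = 22.2 m/s

V_stall = 22.2 m/s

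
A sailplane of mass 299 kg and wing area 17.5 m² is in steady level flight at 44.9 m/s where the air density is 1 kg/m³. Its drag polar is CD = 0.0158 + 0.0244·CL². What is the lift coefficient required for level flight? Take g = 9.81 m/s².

Level flight ⇒ L = W = m·g = 299 × 9.81 = 2933.2 N.
Dynamic pressure q = 0.5 × 1 × 44.9² = 1008 Pa.
CL = 2W/(ρv²S) = 2×2933.2/(1×44.9²×17.5) = 0.1663.

CL = 0.166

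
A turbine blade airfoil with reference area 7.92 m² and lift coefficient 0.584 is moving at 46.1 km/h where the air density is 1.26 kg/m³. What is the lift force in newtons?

L = 478 N

Convert speed: v = 46.1 km/h ÷ 3.6 = 12.81 m/s.
Dynamic pressure q = ½ρv² = ½ × 1.26 × 12.81² = 103.3 Pa.
L = q·S·CL = 103.3 × 7.92 × 0.584 = 478 N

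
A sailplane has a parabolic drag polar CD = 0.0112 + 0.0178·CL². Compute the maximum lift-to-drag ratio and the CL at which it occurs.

(L/D)max = 35.4, at CL = 0.793

For CD = CD0 + K·CL², (L/D)max occurs at CL* = √(CD0/K) and equals 1/(2√(K·CD0)).
(L/D)max = 1/(2√(0.0178 × 0.0112)) = 1/(2 × 0.01412) = 35.4
CL* = √(0.0112/0.0178) = 0.793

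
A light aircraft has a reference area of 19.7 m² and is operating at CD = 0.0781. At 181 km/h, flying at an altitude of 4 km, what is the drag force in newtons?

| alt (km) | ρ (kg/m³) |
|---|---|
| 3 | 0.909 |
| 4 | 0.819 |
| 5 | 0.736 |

At 4 km, from the table: ρ = 0.819 kg/m³.
Convert speed: v = 181 km/h ÷ 3.6 = 50.28 m/s.
D = ½ρv²S·CD = ½ × 0.819 × 50.28² × 19.7 × 0.0781 = 1590 N

D = 1590 N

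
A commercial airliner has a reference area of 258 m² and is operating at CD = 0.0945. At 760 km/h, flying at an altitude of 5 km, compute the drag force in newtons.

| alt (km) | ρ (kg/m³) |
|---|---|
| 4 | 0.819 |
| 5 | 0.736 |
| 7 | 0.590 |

D = 4×10^5 N

At 5 km, from the table: ρ = 0.736 kg/m³.
Convert speed: v = 760 km/h ÷ 3.6 = 211.1 m/s.
D = ½ρv²S·CD = ½ × 0.736 × 211.1² × 258 × 0.0945 = 4×10^5 N ≈ 400 kN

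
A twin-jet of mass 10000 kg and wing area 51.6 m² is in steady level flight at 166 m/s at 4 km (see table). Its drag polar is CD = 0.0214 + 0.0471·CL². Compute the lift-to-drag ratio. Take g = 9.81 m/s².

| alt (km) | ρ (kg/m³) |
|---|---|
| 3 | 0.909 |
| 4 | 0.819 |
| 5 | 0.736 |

L/D = 7.41

At 4 km, from the table: ρ = 0.819 kg/m³.
Weight W = mg = 10000 × 9.81 = 98100 N; in level flight L = W.
q = ½ρv² = ½ × 0.819 × 166² = 11280 Pa.
CL = 2W/(ρv²S) = 2×98100/(0.819×166²×51.6) = 0.1685.
CD = 0.0214 + 0.0471 × 0.1685² = 0.02274.
L/D = CL/CD = 0.1685 / 0.02274 = 7.41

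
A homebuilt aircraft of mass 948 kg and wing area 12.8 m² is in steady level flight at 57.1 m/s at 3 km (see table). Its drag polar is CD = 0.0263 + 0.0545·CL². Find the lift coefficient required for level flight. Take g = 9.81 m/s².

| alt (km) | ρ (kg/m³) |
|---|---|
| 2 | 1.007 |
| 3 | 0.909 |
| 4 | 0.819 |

CL = 0.49

At 3 km, from the table: ρ = 0.909 kg/m³.
Level flight ⇒ L = W = m·g = 948 × 9.81 = 9299.9 N.
Dynamic pressure q = 0.5 × 0.909 × 57.1² = 1482 Pa.
Required CL = L/(qS) = 9299.9/(1482·12.8) = 0.4903.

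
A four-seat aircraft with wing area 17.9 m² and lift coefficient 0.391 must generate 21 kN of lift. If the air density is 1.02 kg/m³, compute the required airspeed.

v = 76.7 m/s

L = ½ρv²S·CL ⇒ v = √(2L/(ρ·S·CL))
v = √(2 × 21000 / (1.02 × 17.9 × 0.391)) = √5883 = 76.7 m/s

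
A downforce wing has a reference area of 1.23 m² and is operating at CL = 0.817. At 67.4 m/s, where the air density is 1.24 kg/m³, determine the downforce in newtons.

L = 2830 N

L = ½ρv²S·CL = ½ × 1.24 × 67.4² × 1.23 × 0.817 = 2830 N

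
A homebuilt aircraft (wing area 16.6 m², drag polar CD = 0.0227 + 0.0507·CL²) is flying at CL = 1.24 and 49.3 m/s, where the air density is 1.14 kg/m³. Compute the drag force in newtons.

D = 2310 N

CD = 0.0227 + 0.0507 × 1.24² = 0.1007
D = ½ρv²S·CD = ½ × 1.14 × 49.3² × 16.6 × 0.1007 = 2310 N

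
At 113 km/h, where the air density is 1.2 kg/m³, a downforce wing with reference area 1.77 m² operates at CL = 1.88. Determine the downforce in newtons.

Convert speed: v = 113 km/h ÷ 3.6 = 31.39 m/s.
L = ½ρv²S·CL = ½ × 1.2 × 31.39² × 1.77 × 1.88 = 1970 N

L = 1970 N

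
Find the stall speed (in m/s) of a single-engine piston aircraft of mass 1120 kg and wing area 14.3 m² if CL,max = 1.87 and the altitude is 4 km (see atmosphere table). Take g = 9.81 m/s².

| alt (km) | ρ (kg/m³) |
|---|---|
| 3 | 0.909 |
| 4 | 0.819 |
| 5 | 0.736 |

V_stall = 31.7 m/s

At 4 km, from the table: ρ = 0.819 kg/m³.
At stall, lift equals weight: L = W = m·g = 1120 × 9.81 = 10990 N.
From L = ½ρV²S·CL,max = W: V_stall = √(2W/(ρSCL,max)) = √(2·10990/(0.819·14.3·1.87))
V_stall = √1003 = 31.7 m/s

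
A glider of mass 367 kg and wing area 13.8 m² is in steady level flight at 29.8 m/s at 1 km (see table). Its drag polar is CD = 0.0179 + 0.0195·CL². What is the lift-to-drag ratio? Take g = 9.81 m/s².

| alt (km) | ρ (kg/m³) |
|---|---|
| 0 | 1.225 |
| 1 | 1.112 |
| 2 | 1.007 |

L/D = 22.6

At 1 km, from the table: ρ = 1.112 kg/m³.
Weight W = mg = 367 × 9.81 = 3600.3 N; in level flight L = W.
q = ½ρv² = ½ × 1.112 × 29.8² = 493.8 Pa.
CL = W/(q·S) = 3600.3 / (493.8 × 13.8) = 0.5284.
CD = 0.0179 + 0.0195 × 0.5284² = 0.02334.
L/D = CL/CD = 0.5284 / 0.02334 = 22.6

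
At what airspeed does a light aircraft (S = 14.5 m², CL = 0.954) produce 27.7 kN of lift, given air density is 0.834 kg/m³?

L = ½ρv²S·CL ⇒ v = √(2L/(ρ·S·CL))
v = √(2 × 27700 / (0.834 × 14.5 × 0.954)) = √4802 = 69.3 m/s

v = 69.3 m/s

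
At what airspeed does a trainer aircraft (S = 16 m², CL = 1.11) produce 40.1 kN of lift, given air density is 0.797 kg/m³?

L = ½ρv²S·CL ⇒ v = √(2L/(ρ·S·CL))
v = √(2 × 40100 / (0.797 × 16 × 1.11)) = √5666 = 75.3 m/s

v = 75.3 m/s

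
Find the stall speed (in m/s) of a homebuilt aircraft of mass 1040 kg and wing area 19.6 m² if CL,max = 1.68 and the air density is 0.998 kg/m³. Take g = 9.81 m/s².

Stall occurs when L = W at CL,max. W = mg = 1040 × 9.81 = 10200 N.
From L = ½ρV²S·CL,max = W: V_stall = √(2W/(ρSCL,max)) = √(2·10200/(0.998·19.6·1.68))
V_stall = √620.9 = 24.9 m/s

V_stall = 24.9 m/s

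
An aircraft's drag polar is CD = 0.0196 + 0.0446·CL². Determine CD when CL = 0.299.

CD = 0.0236

CD = 0.0196 + 0.0446 × 0.299² = 0.0196 + 0.003987 = 0.0236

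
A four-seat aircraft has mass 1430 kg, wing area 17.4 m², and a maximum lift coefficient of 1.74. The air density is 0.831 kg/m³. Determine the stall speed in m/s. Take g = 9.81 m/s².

V_stall = 33.4 m/s

At stall, lift equals weight: L = W = m·g = 1430 × 9.81 = 14030 N.
From L = ½ρV²S·CL,max = W: V_stall = √(2W/(ρSCL,max)) = √(2·14030/(0.831·17.4·1.74))
V_stall = √1115 = 33.4 m/s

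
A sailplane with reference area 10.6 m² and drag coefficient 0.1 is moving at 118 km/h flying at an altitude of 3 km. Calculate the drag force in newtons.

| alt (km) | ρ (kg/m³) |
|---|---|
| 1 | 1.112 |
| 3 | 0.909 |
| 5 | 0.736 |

D = 518 N

At 3 km, from the table: ρ = 0.909 kg/m³.
Convert speed: v = 118 km/h ÷ 3.6 = 32.78 m/s.
Dynamic pressure q = ½ρv² = ½ × 0.909 × 32.78² = 488.3 Pa.
D = q·S·CD = 488.3 × 10.6 × 0.1 = 518 N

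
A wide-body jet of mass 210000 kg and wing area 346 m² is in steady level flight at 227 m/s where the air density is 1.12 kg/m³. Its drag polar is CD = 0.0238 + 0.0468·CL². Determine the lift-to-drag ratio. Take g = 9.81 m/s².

Weight W = mg = 210000 × 9.81 = 2.0601×10^6 N; in level flight L = W.
Dynamic pressure q = 0.5 × 1.12 × 227² = 28860 Pa.
CL = W/(q·S) = 2.0601×10^6 / (28860 × 346) = 0.2063.
CD = 0.0238 + 0.0468 × 0.2063² = 0.02579.
L/D = CL/CD = 0.2063 / 0.02579 = 8

L/D = 8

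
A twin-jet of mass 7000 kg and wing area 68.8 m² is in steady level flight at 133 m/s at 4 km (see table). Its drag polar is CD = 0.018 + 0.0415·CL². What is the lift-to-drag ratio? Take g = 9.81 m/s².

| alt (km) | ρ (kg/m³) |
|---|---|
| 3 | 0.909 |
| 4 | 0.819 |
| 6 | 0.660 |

At 4 km, from the table: ρ = 0.819 kg/m³.
In steady level flight, lift balances weight: W = mg = 7000 × 9.81 = 68670 N.
Dynamic pressure q = 0.5 × 0.819 × 133² = 7244 Pa.
CL = W/(q·S) = 68670 / (7244 × 68.8) = 0.1378.
CD = 0.018 + 0.0415 × 0.1378² = 0.01879.
L/D = CL/CD = 0.1378 / 0.01879 = 7.33

L/D = 7.33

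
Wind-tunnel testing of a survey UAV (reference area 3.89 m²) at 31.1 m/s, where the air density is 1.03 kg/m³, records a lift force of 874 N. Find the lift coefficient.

CL = 0.451

From L = ½ρv²S·CL, rearranging gives CL = 2L/(ρv²S).
CL = 2 × 874 / (1.03 × 31.1² × 3.89) = 0.451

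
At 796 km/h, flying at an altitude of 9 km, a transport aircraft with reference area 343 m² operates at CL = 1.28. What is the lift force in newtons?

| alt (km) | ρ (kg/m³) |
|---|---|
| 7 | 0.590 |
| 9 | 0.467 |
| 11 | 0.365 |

At 9 km, from the table: ρ = 0.467 kg/m³.
Convert speed: v = 796 km/h ÷ 3.6 = 221.1 m/s.
Dynamic pressure q = ½ρv² = ½ × 0.467 × 221.1² = 11420 Pa.
L = q·S·CL = 11420 × 343 × 1.28 = 5.01×10^6 N ≈ 5010 kN

L = 5.01×10^6 N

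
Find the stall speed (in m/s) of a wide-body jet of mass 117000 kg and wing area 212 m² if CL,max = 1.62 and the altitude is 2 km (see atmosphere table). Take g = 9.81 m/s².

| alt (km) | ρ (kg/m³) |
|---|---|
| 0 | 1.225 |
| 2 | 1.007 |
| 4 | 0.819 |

V_stall = 81.5 m/s

At 2 km, from the table: ρ = 1.007 kg/m³.
Stall occurs when L = W at CL,max. W = mg = 117000 × 9.81 = 1.148×10^6 N.
V_stall = √(2W/(ρ·S·CL,max)) = √(2 × 1.148×10^6 / (1.007 × 212 × 1.62))
V_stall = √6637 = 81.5 m/s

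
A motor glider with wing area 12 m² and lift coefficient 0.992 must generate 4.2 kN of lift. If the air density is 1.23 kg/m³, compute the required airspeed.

v = 24 m/s

L = ½ρv²S·CL ⇒ v = √(2L/(ρ·S·CL))
v = √(2 × 4200 / (1.23 × 12 × 0.992)) = √573.7 = 24 m/s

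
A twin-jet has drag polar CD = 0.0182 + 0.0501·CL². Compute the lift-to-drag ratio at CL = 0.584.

L/D = 16.6

CD = 0.0182 + 0.0501 × 0.584² = 0.03529
L/D = CL/CD = 0.584 / 0.03529 = 16.6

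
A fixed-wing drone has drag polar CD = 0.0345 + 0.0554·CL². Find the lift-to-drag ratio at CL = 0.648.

L/D = 11.2

CD = 0.0345 + 0.0554 × 0.648² = 0.05776
L/D = CL/CD = 0.648 / 0.05776 = 11.2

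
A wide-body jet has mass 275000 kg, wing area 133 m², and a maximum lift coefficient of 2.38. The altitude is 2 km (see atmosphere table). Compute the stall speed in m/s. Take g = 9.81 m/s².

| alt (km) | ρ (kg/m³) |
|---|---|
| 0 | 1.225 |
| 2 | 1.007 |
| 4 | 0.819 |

V_stall = 130 m/s

At 2 km, from the table: ρ = 1.007 kg/m³.
Weight W = mg = 275000 × 9.81 = 2.698×10^6 N.
From L = ½ρV²S·CL,max = W: V_stall = √(2W/(ρSCL,max)) = √(2·2.698×10^6/(1.007·133·2.38))
V_stall = √16930 = 130 m/s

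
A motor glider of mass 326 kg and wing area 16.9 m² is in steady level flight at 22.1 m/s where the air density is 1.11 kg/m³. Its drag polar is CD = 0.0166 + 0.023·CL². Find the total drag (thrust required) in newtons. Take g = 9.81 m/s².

D = 127 N

Weight W = mg = 326 × 9.81 = 3198.1 N; in level flight L = W.
Dynamic pressure q = 0.5 × 1.11 × 22.1² = 271.1 Pa.
CL = W/(q·S) = 3198.1 / (271.1 × 16.9) = 0.6981.
CD = 0.0166 + 0.023 × 0.6981² = 0.02781.
D = q·S·CD = 271.1 × 16.9 × 0.02781 = 127.4 N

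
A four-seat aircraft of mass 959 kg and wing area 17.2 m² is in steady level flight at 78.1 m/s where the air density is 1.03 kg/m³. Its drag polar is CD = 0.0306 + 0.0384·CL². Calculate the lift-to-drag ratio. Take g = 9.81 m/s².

Weight W = mg = 959 × 9.81 = 9407.8 N; in level flight L = W.
q = ½ρv² = ½ × 1.03 × 78.1² = 3141 Pa.
CL = 2W/(ρv²S) = 2×9407.8/(1.03×78.1²×17.2) = 0.1741.
CD = 0.0306 + 0.0384 × 0.1741² = 0.03176.
L/D = CL/CD = 0.1741 / 0.03176 = 5.48

L/D = 5.48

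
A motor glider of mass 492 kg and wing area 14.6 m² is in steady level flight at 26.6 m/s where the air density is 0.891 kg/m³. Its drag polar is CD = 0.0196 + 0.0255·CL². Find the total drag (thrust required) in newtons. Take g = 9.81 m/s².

D = 219 N

Weight W = mg = 492 × 9.81 = 4826.5 N; in level flight L = W.
Dynamic pressure q = 0.5 × 0.891 × 26.6² = 315.2 Pa.
CL = W/(q·S) = 4826.5 / (315.2 × 14.6) = 1.049.
CD = 0.0196 + 0.0255 × 1.049² = 0.04765.
D = q·S·CD = 315.2 × 14.6 × 0.04765 = 219.3 N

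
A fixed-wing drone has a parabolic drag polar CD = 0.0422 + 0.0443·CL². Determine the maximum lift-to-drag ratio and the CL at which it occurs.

For CD = CD0 + K·CL², (L/D)max occurs at CL* = √(CD0/K) and equals 1/(2√(K·CD0)).
(L/D)max = 1/(2√(0.0443 × 0.0422)) = 1/(2 × 0.04324) = 11.6
CL* = √(0.0422/0.0443) = 0.976

(L/D)max = 11.6, at CL = 0.976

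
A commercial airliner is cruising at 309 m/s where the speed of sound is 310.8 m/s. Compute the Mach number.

M = v/a = 309 / 310.8 = 0.994

M = 0.994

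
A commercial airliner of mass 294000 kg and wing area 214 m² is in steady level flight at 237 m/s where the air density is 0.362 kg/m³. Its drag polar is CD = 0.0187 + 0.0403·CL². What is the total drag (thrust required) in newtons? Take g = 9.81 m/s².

D = 1.95×10^5 N

Level flight ⇒ L = W = m·g = 294000 × 9.81 = 2.8841×10^6 N.
q = ½ρv² = ½ × 0.362 × 237² = 10170 Pa.
Required CL = L/(qS) = 2.8841×10^6/(10170·214) = 1.326.
CD = 0.0187 + 0.0403 × 1.326² = 0.08952.
D = q·S·CD = 10170 × 214 × 0.08952 = 1.948×10^5 N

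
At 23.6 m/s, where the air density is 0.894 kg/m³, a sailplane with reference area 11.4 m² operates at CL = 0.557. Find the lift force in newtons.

Dynamic pressure q = ½ρv² = ½ × 0.894 × 23.6² = 249 Pa.
L = q·S·CL = 249 × 11.4 × 0.557 = 1580 N

L = 1580 N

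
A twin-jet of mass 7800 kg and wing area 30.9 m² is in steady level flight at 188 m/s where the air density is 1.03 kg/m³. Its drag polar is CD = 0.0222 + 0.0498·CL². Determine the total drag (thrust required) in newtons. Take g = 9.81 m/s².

In steady level flight, lift balances weight: W = mg = 7800 × 9.81 = 76518 N.
Dynamic pressure q = 0.5 × 1.03 × 188² = 18200 Pa.
CL = 2W/(ρv²S) = 2×76518/(1.03×188²×30.9) = 0.136.
CD = 0.0222 + 0.0498 × 0.136² = 0.02312.
D = q·S·CD = 18200 × 30.9 × 0.02312 = 13000 N

D = 13000 N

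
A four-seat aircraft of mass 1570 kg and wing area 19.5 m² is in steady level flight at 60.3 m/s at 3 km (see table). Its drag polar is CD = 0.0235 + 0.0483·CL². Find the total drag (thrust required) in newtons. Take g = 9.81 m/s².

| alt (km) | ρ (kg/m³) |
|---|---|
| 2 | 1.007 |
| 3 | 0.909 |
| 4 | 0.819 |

At 3 km, from the table: ρ = 0.909 kg/m³.
Level flight ⇒ L = W = m·g = 1570 × 9.81 = 15402 N.
Dynamic pressure q = 0.5 × 0.909 × 60.3² = 1653 Pa.
Required CL = L/(qS) = 15402/(1653·19.5) = 0.4779.
CD = 0.0235 + 0.0483 × 0.4779² = 0.03453.
D = q·S·CD = 1653 × 19.5 × 0.03453 = 1113 N

D = 1110 N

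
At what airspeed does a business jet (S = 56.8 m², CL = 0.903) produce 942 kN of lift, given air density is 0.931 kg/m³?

v = 199 m/s

L = ½ρv²S·CL ⇒ v = √(2L/(ρ·S·CL))
v = √(2 × 9.42×10^5 / (0.931 × 56.8 × 0.903)) = √39450 = 199 m/s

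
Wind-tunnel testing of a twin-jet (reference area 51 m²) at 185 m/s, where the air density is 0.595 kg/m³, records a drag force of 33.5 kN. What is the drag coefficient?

From D = ½ρv²S·CD, rearranging gives CD = 2D/(ρv²S).
CD = 2 × 33500 / (0.595 × 185² × 51) = 0.0645

CD = 0.0645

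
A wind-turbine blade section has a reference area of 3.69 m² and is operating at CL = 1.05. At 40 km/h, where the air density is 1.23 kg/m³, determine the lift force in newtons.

L = 294 N

Convert speed: v = 40 km/h ÷ 3.6 = 11.11 m/s.
Dynamic pressure q = ½ρv² = ½ × 1.23 × 11.11² = 75.93 Pa.
L = q·S·CL = 75.93 × 3.69 × 1.05 = 294 N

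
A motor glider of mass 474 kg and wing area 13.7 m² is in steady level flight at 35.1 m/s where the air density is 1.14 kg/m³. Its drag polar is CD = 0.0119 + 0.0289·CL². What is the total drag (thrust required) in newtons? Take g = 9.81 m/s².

D = 179 N

Level flight ⇒ L = W = m·g = 474 × 9.81 = 4649.9 N.
Dynamic pressure q = 0.5 × 1.14 × 35.1² = 702.2 Pa.
Required CL = L/(qS) = 4649.9/(702.2·13.7) = 0.4833.
CD = 0.0119 + 0.0289 × 0.4833² = 0.01865.
D = q·S·CD = 702.2 × 13.7 × 0.01865 = 179.4 N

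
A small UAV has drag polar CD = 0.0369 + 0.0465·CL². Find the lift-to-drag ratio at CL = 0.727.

CD = 0.0369 + 0.0465 × 0.727² = 0.06148
L/D = CL/CD = 0.727 / 0.06148 = 11.8

L/D = 11.8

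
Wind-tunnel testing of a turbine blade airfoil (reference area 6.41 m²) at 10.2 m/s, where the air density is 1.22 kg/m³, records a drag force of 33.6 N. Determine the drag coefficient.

From D = ½ρv²S·CD, rearranging gives CD = 2D/(ρv²S).
CD = 2 × 33.6 / (1.22 × 10.2² × 6.41) = 0.0826

CD = 0.0826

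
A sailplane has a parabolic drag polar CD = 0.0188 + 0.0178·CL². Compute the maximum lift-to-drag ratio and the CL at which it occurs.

For CD = CD0 + K·CL², (L/D)max occurs at CL* = √(CD0/K) and equals 1/(2√(K·CD0)).
(L/D)max = 1/(2√(0.0178 × 0.0188)) = 1/(2 × 0.01829) = 27.3
CL* = √(0.0188/0.0178) = 1.03

(L/D)max = 27.3, at CL = 1.03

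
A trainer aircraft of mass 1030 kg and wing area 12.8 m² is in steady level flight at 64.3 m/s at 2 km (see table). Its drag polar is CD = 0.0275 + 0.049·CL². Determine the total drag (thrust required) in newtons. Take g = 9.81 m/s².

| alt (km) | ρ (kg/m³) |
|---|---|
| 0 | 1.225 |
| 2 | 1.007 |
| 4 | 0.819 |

At 2 km, from the table: ρ = 1.007 kg/m³.
Level flight ⇒ L = W = m·g = 1030 × 9.81 = 10104 N.
q = ½ρv² = ½ × 1.007 × 64.3² = 2082 Pa.
CL = 2W/(ρv²S) = 2×10104/(1.007×64.3²×12.8) = 0.3792.
CD = 0.0275 + 0.049 × 0.3792² = 0.03455.
D = q·S·CD = 2082 × 12.8 × 0.03455 = 920.5 N

D = 921 N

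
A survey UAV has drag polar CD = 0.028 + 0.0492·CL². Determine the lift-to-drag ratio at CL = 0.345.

L/D = 10.2

CD = 0.028 + 0.0492 × 0.345² = 0.03386
L/D = CL/CD = 0.345 / 0.03386 = 10.2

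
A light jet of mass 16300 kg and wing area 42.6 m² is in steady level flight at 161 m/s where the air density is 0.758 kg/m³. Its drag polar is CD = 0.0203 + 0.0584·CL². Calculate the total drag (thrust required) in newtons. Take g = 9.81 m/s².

Weight W = mg = 16300 × 9.81 = 1.599×10^5 N; in level flight L = W.
q = ½ρv² = ½ × 0.758 × 161² = 9824 Pa.
Required CL = L/(qS) = 1.599×10^5/(9824·42.6) = 0.3821.
CD = 0.0203 + 0.0584 × 0.3821² = 0.02883.
D = q·S·CD = 9824 × 42.6 × 0.02883 = 12060 N

D = 12100 N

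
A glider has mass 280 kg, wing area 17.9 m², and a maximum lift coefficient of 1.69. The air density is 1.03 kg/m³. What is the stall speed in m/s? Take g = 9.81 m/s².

V_stall = 13.3 m/s

Stall occurs when L = W at CL,max. W = mg = 280 × 9.81 = 2747 N.
V_stall = √(2W/(ρ·S·CL,max)) = √(2 × 2747 / (1.03 × 17.9 × 1.69))
V_stall = √176.3 = 13.3 m/s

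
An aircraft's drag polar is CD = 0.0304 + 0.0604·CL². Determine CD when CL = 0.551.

CD = 0.0487

CD = 0.0304 + 0.0604 × 0.551² = 0.0304 + 0.01834 = 0.0487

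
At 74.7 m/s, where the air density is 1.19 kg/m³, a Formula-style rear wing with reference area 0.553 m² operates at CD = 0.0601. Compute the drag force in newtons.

Dynamic pressure q = ½ρv² = ½ × 1.19 × 74.7² = 3320 Pa.
D = q·S·CD = 3320 × 0.553 × 0.0601 = 110 N

D = 110 N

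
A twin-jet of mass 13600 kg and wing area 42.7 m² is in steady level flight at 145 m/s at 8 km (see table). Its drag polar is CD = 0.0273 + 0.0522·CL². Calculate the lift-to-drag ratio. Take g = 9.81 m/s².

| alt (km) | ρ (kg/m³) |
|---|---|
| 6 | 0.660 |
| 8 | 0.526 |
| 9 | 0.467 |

L/D = 12.9

At 8 km, from the table: ρ = 0.526 kg/m³.
In steady level flight, lift balances weight: W = mg = 13600 × 9.81 = 1.3342×10^5 N.
Dynamic pressure q = 0.5 × 0.526 × 145² = 5530 Pa.
Required CL = L/(qS) = 1.3342×10^5/(5530·42.7) = 0.5651.
CD = 0.0273 + 0.0522 × 0.5651² = 0.04397.
L/D = CL/CD = 0.5651 / 0.04397 = 12.9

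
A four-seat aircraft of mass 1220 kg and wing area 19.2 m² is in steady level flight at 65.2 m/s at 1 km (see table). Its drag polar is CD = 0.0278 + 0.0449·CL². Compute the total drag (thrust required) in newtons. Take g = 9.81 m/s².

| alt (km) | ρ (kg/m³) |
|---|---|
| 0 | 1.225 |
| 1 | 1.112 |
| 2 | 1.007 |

At 1 km, from the table: ρ = 1.112 kg/m³.
In steady level flight, lift balances weight: W = mg = 1220 × 9.81 = 11968 N.
Dynamic pressure q = 0.5 × 1.112 × 65.2² = 2364 Pa.
CL = 2W/(ρv²S) = 2×11968/(1.112×65.2²×19.2) = 0.2637.
CD = 0.0278 + 0.0449 × 0.2637² = 0.03092.
D = q·S·CD = 2364 × 19.2 × 0.03092 = 1403 N

D = 1400 N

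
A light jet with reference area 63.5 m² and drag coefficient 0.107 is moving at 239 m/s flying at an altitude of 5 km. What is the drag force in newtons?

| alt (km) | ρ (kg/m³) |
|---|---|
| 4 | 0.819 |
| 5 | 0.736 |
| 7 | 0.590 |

D = 1.43×10^5 N

At 5 km, from the table: ρ = 0.736 kg/m³.
D = ½ρv²S·CD = ½ × 0.736 × 239² × 63.5 × 0.107 = 1.43×10^5 N ≈ 143 kN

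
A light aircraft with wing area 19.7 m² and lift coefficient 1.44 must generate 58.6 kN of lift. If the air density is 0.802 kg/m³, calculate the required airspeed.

v = 71.8 m/s

L = ½ρv²S·CL ⇒ v = √(2L/(ρ·S·CL))
v = √(2 × 58600 / (0.802 × 19.7 × 1.44)) = √5151 = 71.8 m/s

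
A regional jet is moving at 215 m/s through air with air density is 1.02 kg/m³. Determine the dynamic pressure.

q = 23600 Pa

q = ½ρv² = ½ × 1.02 × 215² = 23600 Pa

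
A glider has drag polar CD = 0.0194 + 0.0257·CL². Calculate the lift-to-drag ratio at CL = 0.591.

CD = 0.0194 + 0.0257 × 0.591² = 0.02838
L/D = CL/CD = 0.591 / 0.02838 = 20.8

L/D = 20.8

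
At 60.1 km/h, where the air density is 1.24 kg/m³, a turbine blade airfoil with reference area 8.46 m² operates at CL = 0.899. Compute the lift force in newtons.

Convert speed: v = 60.1 km/h ÷ 3.6 = 16.69 m/s.
Dynamic pressure q = ½ρv² = ½ × 1.24 × 16.69² = 172.8 Pa.
L = q·S·CL = 172.8 × 8.46 × 0.899 = 1310 N

L = 1310 N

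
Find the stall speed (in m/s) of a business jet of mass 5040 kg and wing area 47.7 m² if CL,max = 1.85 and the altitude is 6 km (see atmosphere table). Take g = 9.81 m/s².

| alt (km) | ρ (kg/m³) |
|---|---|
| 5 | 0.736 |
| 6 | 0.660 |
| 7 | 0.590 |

At 6 km, from the table: ρ = 0.660 kg/m³.
Weight W = mg = 5040 × 9.81 = 49440 N.
V_stall = √(2W/(ρ·S·CL,max)) = √(2 × 49440 / (0.66 × 47.7 × 1.85))
V_stall = √1698 = 41.2 m/s

V_stall = 41.2 m/s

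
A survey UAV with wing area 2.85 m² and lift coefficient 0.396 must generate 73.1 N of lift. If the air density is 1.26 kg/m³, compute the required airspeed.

v = 10.1 m/s

L = ½ρv²S·CL ⇒ v = √(2L/(ρ·S·CL))
v = √(2 × 73.1 / (1.26 × 2.85 × 0.396)) = √102.8 = 10.1 m/s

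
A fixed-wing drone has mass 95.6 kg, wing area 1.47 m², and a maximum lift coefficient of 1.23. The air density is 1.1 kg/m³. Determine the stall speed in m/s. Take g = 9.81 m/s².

Weight W = mg = 95.6 × 9.81 = 937.8 N.
V_stall = √(2W/(ρ·S·CL,max)) = √(2 × 937.8 / (1.1 × 1.47 × 1.23))
V_stall = √943.1 = 30.7 m/s

V_stall = 30.7 m/s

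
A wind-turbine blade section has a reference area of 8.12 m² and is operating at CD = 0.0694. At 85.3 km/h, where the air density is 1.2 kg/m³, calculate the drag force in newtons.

D = 190 N

Convert speed: v = 85.3 km/h ÷ 3.6 = 23.69 m/s.
Dynamic pressure q = ½ρv² = ½ × 1.2 × 23.69² = 336.9 Pa.
D = q·S·CD = 336.9 × 8.12 × 0.0694 = 190 N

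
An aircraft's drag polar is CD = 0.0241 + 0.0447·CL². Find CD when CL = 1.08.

CD = 0.0762

CD = 0.0241 + 0.0447 × 1.08² = 0.0241 + 0.05214 = 0.0762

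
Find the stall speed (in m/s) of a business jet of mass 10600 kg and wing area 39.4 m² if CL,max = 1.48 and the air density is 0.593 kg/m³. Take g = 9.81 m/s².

V_stall = 77.6 m/s

Weight W = mg = 10600 × 9.81 = 1.04×10^5 N.
From L = ½ρV²S·CL,max = W: V_stall = √(2W/(ρSCL,max)) = √(2·1.04×10^5/(0.593·39.4·1.48))
V_stall = √6014 = 77.6 m/s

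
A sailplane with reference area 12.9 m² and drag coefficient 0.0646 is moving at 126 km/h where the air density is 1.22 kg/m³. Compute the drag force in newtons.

D = 623 N

Convert speed: v = 126 km/h ÷ 3.6 = 35 m/s.
Dynamic pressure q = ½ρv² = ½ × 1.22 × 35² = 747.2 Pa.
D = q·S·CD = 747.2 × 12.9 × 0.0646 = 623 N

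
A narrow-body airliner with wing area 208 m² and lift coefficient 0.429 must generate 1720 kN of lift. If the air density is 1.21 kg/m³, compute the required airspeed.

L = ½ρv²S·CL ⇒ v = √(2L/(ρ·S·CL))
v = √(2 × 1.72×10^6 / (1.21 × 208 × 0.429)) = √31860 = 178 m/s

v = 178 m/s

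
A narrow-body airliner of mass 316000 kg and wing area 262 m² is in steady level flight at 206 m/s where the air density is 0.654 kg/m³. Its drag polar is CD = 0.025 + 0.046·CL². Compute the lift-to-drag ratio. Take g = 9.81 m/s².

L/D = 14.6

In steady level flight, lift balances weight: W = mg = 316000 × 9.81 = 3.1×10^6 N.
q = ½ρv² = ½ × 0.654 × 206² = 13880 Pa.
Required CL = L/(qS) = 3.1×10^6/(13880·262) = 0.8527.
CD = 0.025 + 0.046 × 0.8527² = 0.05844.
L/D = CL/CD = 0.8527 / 0.05844 = 14.6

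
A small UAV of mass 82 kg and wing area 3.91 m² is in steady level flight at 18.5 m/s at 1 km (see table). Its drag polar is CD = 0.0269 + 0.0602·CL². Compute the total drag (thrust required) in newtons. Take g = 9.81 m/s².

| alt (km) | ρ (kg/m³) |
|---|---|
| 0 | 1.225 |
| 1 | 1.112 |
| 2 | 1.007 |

D = 72.4 N

At 1 km, from the table: ρ = 1.112 kg/m³.
Weight W = mg = 82 × 9.81 = 804.42 N; in level flight L = W.
Dynamic pressure q = 0.5 × 1.112 × 18.5² = 190.3 Pa.
CL = 2W/(ρv²S) = 2×804.42/(1.112×18.5²×3.91) = 1.081.
CD = 0.0269 + 0.0602 × 1.081² = 0.09727.
D = q·S·CD = 190.3 × 3.91 × 0.09727 = 72.37 N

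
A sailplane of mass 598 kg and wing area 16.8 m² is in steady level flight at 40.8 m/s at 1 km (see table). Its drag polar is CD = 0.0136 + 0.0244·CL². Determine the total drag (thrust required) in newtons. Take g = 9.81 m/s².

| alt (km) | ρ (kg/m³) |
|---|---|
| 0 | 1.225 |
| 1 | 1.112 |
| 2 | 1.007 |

D = 265 N

At 1 km, from the table: ρ = 1.112 kg/m³.
Level flight ⇒ L = W = m·g = 598 × 9.81 = 5866.4 N.
q = ½ρv² = ½ × 1.112 × 40.8² = 925.5 Pa.
CL = W/(q·S) = 5866.4 / (925.5 × 16.8) = 0.3773.
CD = 0.0136 + 0.0244 × 0.3773² = 0.01707.
D = q·S·CD = 925.5 × 16.8 × 0.01707 = 265.5 N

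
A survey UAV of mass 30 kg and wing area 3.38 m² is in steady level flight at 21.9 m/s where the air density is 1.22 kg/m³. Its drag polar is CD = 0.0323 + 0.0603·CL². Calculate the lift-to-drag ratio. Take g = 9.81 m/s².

L/D = 7.91

In steady level flight, lift balances weight: W = mg = 30 × 9.81 = 294.3 N.
q = ½ρv² = ½ × 1.22 × 21.9² = 292.6 Pa.
Required CL = L/(qS) = 294.3/(292.6·3.38) = 0.2976.
CD = 0.0323 + 0.0603 × 0.2976² = 0.03764.
L/D = CL/CD = 0.2976 / 0.03764 = 7.91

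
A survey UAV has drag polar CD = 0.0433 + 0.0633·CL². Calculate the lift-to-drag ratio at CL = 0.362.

L/D = 7.02

CD = 0.0433 + 0.0633 × 0.362² = 0.0516
L/D = CL/CD = 0.362 / 0.0516 = 7.02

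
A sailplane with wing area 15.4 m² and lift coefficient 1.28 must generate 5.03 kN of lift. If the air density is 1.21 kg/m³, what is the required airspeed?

v = 20.5 m/s

L = ½ρv²S·CL ⇒ v = √(2L/(ρ·S·CL))
v = √(2 × 5030 / (1.21 × 15.4 × 1.28)) = √421.8 = 20.5 m/s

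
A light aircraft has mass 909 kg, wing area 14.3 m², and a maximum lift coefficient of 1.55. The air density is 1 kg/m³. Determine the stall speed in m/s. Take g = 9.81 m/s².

Weight W = mg = 909 × 9.81 = 8917 N.
V_stall = √(2W/(ρ·S·CL,max)) = √(2 × 8917 / (1 × 14.3 × 1.55))
V_stall = √804.6 = 28.4 m/s

V_stall = 28.4 m/s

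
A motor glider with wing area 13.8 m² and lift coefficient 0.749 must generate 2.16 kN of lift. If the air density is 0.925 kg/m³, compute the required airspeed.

v = 21.3 m/s

L = ½ρv²S·CL ⇒ v = √(2L/(ρ·S·CL))
v = √(2 × 2160 / (0.925 × 13.8 × 0.749)) = √451.8 = 21.3 m/s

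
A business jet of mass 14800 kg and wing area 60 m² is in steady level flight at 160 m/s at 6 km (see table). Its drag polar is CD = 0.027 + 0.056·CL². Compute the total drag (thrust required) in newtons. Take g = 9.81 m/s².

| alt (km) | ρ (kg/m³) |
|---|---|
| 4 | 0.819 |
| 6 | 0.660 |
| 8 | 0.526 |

D = 16000 N

At 6 km, from the table: ρ = 0.660 kg/m³.
Weight W = mg = 14800 × 9.81 = 1.4519×10^5 N; in level flight L = W.
q = ½ρv² = ½ × 0.66 × 160² = 8448 Pa.
CL = W/(q·S) = 1.4519×10^5 / (8448 × 60) = 0.2864.
CD = 0.027 + 0.056 × 0.2864² = 0.03159.
D = q·S·CD = 8448 × 60 × 0.03159 = 16010 N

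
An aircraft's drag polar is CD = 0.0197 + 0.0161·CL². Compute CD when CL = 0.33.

CD = 0.0197 + 0.0161 × 0.33² = 0.0197 + 0.001753 = 0.0215

CD = 0.0215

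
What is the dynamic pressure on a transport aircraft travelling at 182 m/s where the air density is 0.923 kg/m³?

q = ½ρv² = ½ × 0.923 × 182² = 15300 Pa

q = 15300 Pa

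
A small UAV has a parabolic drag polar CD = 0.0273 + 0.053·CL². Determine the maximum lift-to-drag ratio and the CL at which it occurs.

(L/D)max = 13.1, at CL = 0.718

For CD = CD0 + K·CL², (L/D)max occurs at CL* = √(CD0/K) and equals 1/(2√(K·CD0)).
(L/D)max = 1/(2√(0.053 × 0.0273)) = 1/(2 × 0.03804) = 13.1
CL* = √(0.0273/0.053) = 0.718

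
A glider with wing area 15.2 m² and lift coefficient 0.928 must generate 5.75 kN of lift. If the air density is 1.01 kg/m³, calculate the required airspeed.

v = 28.4 m/s

L = ½ρv²S·CL ⇒ v = √(2L/(ρ·S·CL))
v = √(2 × 5750 / (1.01 × 15.2 × 0.928)) = √807.2 = 28.4 m/s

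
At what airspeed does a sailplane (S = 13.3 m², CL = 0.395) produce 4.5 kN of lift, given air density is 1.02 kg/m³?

L = ½ρv²S·CL ⇒ v = √(2L/(ρ·S·CL))
v = √(2 × 4500 / (1.02 × 13.3 × 0.395)) = √1680 = 41 m/s

v = 41 m/s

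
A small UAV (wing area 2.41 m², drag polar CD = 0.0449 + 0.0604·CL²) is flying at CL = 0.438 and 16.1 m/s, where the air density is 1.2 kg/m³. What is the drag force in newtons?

CD = 0.0449 + 0.0604 × 0.438² = 0.05649
D = ½ρv²S·CD = ½ × 1.2 × 16.1² × 2.41 × 0.05649 = 21.2 N

D = 21.2 N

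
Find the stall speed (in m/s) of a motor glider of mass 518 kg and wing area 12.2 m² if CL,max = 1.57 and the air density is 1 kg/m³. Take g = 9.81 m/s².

V_stall = 23 m/s

At stall, lift equals weight: L = W = m·g = 518 × 9.81 = 5082 N.
V_stall = √(2W/(ρ·S·CL,max)) = √(2 × 5082 / (1 × 12.2 × 1.57))
V_stall = √530.6 = 23 m/s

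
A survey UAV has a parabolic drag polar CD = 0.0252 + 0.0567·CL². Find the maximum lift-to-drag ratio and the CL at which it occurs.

For CD = CD0 + K·CL², (L/D)max occurs at CL* = √(CD0/K) and equals 1/(2√(K·CD0)).
(L/D)max = 1/(2√(0.0567 × 0.0252)) = 1/(2 × 0.0378) = 13.2
CL* = √(0.0252/0.0567) = 0.667

(L/D)max = 13.2, at CL = 0.667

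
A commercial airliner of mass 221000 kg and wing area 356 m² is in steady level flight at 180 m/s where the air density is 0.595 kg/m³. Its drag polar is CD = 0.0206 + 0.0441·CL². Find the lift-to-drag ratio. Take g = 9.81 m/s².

L/D = 16.5

In steady level flight, lift balances weight: W = mg = 221000 × 9.81 = 2.168×10^6 N.
q = ½ρv² = ½ × 0.595 × 180² = 9639 Pa.
CL = 2W/(ρv²S) = 2×2.168×10^6/(0.595×180²×356) = 0.6318.
CD = 0.0206 + 0.0441 × 0.6318² = 0.0382.
L/D = CL/CD = 0.6318 / 0.0382 = 16.5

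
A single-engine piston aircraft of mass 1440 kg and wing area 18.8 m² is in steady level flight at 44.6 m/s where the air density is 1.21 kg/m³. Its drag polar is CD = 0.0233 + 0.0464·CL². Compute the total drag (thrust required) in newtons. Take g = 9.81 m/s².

Weight W = mg = 1440 × 9.81 = 14126 N; in level flight L = W.
q = ½ρv² = ½ × 1.21 × 44.6² = 1203 Pa.
CL = W/(q·S) = 14126 / (1203 × 18.8) = 0.6244.
CD = 0.0233 + 0.0464 × 0.6244² = 0.04139.
D = q·S·CD = 1203 × 18.8 × 0.04139 = 936.4 N

D = 936 N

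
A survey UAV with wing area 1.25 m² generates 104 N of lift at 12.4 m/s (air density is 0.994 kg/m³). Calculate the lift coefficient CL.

CL = 1.09

From L = ½ρv²S·CL, rearranging gives CL = 2L/(ρv²S).
CL = 2 × 104 / (0.994 × 12.4² × 1.25) = 1.09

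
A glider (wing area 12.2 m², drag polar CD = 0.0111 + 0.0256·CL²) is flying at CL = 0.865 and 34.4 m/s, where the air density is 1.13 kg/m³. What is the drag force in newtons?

D = 247 N

CD = 0.0111 + 0.0256 × 0.865² = 0.03025
D = ½ρv²S·CD = ½ × 1.13 × 34.4² × 12.2 × 0.03025 = 247 N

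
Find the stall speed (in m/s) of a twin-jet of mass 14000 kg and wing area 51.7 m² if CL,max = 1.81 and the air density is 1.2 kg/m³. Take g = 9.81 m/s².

V_stall = 49.5 m/s

At stall, lift equals weight: L = W = m·g = 14000 × 9.81 = 1.373×10^5 N.
From L = ½ρV²S·CL,max = W: V_stall = √(2W/(ρSCL,max)) = √(2·1.373×10^5/(1.2·51.7·1.81))
V_stall = √2446 = 49.5 m/s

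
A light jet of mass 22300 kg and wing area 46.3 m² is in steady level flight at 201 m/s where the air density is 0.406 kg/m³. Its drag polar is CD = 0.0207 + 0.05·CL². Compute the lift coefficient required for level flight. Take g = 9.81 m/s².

Weight W = mg = 22300 × 9.81 = 2.1876×10^5 N; in level flight L = W.
Dynamic pressure q = 0.5 × 0.406 × 201² = 8201 Pa.
CL = 2W/(ρv²S) = 2×2.1876×10^5/(0.406×201²×46.3) = 0.5761.

CL = 0.576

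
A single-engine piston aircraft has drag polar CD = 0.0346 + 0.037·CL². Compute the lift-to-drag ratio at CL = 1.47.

CD = 0.0346 + 0.037 × 1.47² = 0.1146
L/D = CL/CD = 1.47 / 0.1146 = 12.8

L/D = 12.8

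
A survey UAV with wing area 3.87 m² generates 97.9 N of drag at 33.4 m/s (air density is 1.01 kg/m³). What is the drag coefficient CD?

CD = 0.0449

From D = ½ρv²S·CD, rearranging gives CD = 2D/(ρv²S).
CD = 2 × 97.9 / (1.01 × 33.4² × 3.87) = 0.0449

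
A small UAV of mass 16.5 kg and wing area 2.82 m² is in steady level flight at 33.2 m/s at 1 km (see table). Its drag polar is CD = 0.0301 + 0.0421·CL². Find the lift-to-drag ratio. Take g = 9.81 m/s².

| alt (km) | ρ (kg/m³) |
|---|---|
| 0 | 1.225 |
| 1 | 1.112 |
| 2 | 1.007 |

At 1 km, from the table: ρ = 1.112 kg/m³.
Level flight ⇒ L = W = m·g = 16.5 × 9.81 = 161.87 N.
Dynamic pressure q = 0.5 × 1.112 × 33.2² = 612.8 Pa.
CL = 2W/(ρv²S) = 2×161.87/(1.112×33.2²×2.82) = 0.09366.
CD = 0.0301 + 0.0421 × 0.09366² = 0.03047.
L/D = CL/CD = 0.09366 / 0.03047 = 3.07

L/D = 3.07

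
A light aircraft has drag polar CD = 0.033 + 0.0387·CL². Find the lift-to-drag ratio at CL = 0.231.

CD = 0.033 + 0.0387 × 0.231² = 0.03507
L/D = CL/CD = 0.231 / 0.03507 = 6.59

L/D = 6.59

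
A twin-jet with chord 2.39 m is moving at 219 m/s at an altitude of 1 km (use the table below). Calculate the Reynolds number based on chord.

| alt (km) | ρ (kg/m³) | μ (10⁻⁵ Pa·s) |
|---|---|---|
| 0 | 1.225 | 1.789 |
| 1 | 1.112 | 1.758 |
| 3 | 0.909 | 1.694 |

At 1 km, from the table: ρ = 1.112 kg/m³, μ = 1.758×10⁻⁵ Pa·s.
Re = ρ·v·c/μ = 1.112 × 219 × 2.39 / (1.758×10⁻⁵) = 3.31×10^7

Re = 3.31×10^7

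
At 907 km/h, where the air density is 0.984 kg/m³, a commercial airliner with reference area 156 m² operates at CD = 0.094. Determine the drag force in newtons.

D = 4.58×10^5 N

Convert speed: v = 907 km/h ÷ 3.6 = 251.9 m/s.
Dynamic pressure q = ½ρv² = ½ × 0.984 × 251.9² = 31230 Pa.
D = q·S·CD = 31230 × 156 × 0.094 = 4.58×10^5 N ≈ 458 kN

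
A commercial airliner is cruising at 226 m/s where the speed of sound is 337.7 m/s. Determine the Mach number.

M = 0.669

M = v/a = 226 / 337.7 = 0.669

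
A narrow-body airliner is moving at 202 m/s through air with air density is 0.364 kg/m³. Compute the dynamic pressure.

q = 7430 Pa

q = ½ρv² = ½ × 0.364 × 202² = 7430 Pa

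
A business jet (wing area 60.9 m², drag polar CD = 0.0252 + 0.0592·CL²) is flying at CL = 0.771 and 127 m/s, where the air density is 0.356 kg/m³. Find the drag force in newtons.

CD = 0.0252 + 0.0592 × 0.771² = 0.06039
D = ½ρv²S·CD = ½ × 0.356 × 127² × 60.9 × 0.06039 = 10600 N

D = 10600 N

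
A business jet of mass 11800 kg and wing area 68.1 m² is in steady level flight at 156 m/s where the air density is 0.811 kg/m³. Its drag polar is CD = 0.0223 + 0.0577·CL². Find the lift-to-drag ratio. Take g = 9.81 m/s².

L/D = 7.17

Weight W = mg = 11800 × 9.81 = 1.1576×10^5 N; in level flight L = W.
q = ½ρv² = ½ × 0.811 × 156² = 9868 Pa.
Required CL = L/(qS) = 1.1576×10^5/(9868·68.1) = 0.1723.
CD = 0.0223 + 0.0577 × 0.1723² = 0.02401.
L/D = CL/CD = 0.1723 / 0.02401 = 7.17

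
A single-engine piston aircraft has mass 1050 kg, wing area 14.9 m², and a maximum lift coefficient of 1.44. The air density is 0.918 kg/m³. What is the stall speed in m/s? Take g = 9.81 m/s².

V_stall = 32.3 m/s

Stall occurs when L = W at CL,max. W = mg = 1050 × 9.81 = 10300 N.
V_stall = √(2W/(ρ·S·CL,max)) = √(2 × 10300 / (0.918 × 14.9 × 1.44))
V_stall = √1046 = 32.3 m/s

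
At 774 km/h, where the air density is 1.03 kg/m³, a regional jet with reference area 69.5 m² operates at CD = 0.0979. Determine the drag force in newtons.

Convert speed: v = 774 km/h ÷ 3.6 = 215 m/s.
D = ½ρv²S·CD = ½ × 1.03 × 215² × 69.5 × 0.0979 = 1.62×10^5 N ≈ 162 kN

D = 1.62×10^5 N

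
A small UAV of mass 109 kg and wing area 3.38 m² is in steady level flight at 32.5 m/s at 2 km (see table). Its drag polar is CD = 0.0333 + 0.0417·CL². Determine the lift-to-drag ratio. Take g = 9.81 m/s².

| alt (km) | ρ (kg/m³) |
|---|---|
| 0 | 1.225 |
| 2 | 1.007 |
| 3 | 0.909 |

L/D = 12.4

At 2 km, from the table: ρ = 1.007 kg/m³.
Level flight ⇒ L = W = m·g = 109 × 9.81 = 1069.3 N.
q = ½ρv² = ½ × 1.007 × 32.5² = 531.8 Pa.
CL = W/(q·S) = 1069.3 / (531.8 × 3.38) = 0.5949.
CD = 0.0333 + 0.0417 × 0.5949² = 0.04806.
L/D = CL/CD = 0.5949 / 0.04806 = 12.4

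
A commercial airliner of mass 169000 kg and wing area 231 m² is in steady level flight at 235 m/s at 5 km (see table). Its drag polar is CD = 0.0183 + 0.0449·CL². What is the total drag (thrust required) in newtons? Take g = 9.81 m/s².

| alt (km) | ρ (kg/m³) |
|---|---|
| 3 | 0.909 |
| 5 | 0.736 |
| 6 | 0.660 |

D = 1.12×10^5 N

At 5 km, from the table: ρ = 0.736 kg/m³.
In steady level flight, lift balances weight: W = mg = 169000 × 9.81 = 1.6579×10^6 N.
q = ½ρv² = ½ × 0.736 × 235² = 20320 Pa.
CL = 2W/(ρv²S) = 2×1.6579×10^6/(0.736×235²×231) = 0.3532.
CD = 0.0183 + 0.0449 × 0.3532² = 0.0239.
D = q·S·CD = 20320 × 231 × 0.0239 = 1.122×10^5 N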